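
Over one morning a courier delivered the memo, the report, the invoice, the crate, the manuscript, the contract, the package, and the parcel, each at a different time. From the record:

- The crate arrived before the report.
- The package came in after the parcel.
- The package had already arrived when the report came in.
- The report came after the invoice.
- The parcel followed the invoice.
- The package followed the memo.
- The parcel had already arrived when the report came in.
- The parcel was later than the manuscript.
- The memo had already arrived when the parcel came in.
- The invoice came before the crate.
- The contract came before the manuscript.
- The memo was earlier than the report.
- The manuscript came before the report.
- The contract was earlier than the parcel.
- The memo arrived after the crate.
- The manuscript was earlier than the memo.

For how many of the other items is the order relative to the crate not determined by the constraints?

Forced before the crate: the invoice; forced after the crate: the memo, the package, the parcel, and the report.
That leaves the contract and the manuscript with no forced order relative to the crate — 2.

2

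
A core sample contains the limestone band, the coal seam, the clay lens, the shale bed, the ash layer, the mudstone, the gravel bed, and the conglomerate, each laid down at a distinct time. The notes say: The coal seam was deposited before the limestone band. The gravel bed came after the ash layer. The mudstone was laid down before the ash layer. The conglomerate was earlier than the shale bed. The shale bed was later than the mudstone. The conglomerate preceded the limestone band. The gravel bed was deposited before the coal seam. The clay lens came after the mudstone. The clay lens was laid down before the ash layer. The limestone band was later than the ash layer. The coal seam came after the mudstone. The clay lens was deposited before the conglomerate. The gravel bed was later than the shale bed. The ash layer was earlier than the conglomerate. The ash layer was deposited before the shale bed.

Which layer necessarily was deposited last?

Every other layer has a chain of constraints placing it before the limestone band, so the limestone band is last.

the limestone band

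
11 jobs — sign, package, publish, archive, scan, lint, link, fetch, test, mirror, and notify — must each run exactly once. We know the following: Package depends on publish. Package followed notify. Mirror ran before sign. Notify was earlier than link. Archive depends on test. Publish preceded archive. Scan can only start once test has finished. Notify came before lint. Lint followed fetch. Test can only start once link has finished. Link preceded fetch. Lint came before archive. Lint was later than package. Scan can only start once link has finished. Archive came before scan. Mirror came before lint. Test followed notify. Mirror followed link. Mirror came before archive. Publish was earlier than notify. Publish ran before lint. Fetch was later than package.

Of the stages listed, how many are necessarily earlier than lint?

6

Directly stated before lint: fetch, mirror, notify, package, and publish.
Link reaches lint via link → mirror → lint.
That's fetch, link, mirror, notify, package, and publish — 6 in all.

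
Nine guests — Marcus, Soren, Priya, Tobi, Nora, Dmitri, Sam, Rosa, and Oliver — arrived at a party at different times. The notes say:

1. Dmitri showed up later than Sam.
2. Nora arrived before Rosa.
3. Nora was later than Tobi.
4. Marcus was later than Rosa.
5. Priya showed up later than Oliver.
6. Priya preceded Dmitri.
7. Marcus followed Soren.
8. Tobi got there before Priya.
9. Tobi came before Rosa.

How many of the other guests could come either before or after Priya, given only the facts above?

Forced before Priya: Oliver and Tobi; forced after Priya: Dmitri.
That leaves Marcus, Nora, Rosa, Sam, and Soren with no forced order relative to Priya — 5.

5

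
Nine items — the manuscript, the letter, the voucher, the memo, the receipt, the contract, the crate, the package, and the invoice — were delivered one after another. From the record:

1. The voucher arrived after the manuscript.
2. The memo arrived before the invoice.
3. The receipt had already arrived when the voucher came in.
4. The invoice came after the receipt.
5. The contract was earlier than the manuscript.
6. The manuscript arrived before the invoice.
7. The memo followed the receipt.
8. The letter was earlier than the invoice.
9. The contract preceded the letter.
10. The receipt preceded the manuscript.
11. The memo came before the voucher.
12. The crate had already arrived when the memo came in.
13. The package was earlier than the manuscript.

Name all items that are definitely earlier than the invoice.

the contract, the crate, the letter, the manuscript, the memo, the package, the receipt

Directly stated before the invoice: the letter, the manuscript, the memo, and the receipt.
The contract reaches the invoice via the contract → the manuscript → the invoice.
The crate reaches the invoice via the crate → the memo → the invoice.
The package reaches the invoice via the package → the manuscript → the invoice.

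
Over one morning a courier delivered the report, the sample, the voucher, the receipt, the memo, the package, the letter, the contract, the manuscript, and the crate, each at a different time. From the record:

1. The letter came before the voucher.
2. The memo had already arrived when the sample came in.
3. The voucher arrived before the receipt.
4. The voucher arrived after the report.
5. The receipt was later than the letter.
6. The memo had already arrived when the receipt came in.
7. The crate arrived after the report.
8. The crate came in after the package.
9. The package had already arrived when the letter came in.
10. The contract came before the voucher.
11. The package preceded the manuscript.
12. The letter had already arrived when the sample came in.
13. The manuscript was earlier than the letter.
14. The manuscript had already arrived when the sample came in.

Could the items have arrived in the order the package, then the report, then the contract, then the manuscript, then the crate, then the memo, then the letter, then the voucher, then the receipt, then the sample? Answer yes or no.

Check each stated constraint against the proposed order — e.g. the report is ahead of the voucher; the package is ahead of the letter. Every pair is in the required order; nothing is violated.

yes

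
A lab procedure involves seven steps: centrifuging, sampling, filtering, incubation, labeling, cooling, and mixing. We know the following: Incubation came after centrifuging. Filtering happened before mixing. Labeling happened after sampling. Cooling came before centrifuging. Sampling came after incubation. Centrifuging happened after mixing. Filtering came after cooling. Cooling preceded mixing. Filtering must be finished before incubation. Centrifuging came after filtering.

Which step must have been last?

Every other step has a chain of constraints placing it before labeling, so labeling is last.

labeling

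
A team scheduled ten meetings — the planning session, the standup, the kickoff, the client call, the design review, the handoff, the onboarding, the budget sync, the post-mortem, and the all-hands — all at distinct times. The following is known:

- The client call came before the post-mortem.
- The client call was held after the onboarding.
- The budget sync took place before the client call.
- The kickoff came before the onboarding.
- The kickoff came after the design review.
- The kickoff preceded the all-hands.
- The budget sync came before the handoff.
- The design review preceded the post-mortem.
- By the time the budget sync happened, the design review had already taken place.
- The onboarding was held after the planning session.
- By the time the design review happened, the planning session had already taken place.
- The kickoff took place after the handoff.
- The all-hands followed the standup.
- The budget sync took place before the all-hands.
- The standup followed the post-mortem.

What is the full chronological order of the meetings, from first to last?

The constraints fix every adjacent pair, so only one ordering works:
the planning session → the design review → the budget sync → the handoff → the kickoff → the onboarding → the client call → the post-mortem → the standup → the all-hands.

the planning session, the design review, the budget sync, the handoff, the kickoff, the onboarding, the client call, the post-mortem, the standup, the all-hands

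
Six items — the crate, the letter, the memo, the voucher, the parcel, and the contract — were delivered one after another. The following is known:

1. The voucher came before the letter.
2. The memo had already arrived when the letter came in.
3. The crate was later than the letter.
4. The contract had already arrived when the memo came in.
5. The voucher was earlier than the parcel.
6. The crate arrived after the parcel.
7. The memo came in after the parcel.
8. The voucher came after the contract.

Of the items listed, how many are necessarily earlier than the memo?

3

Directly stated before the memo: the contract and the parcel.
The voucher reaches the memo via the voucher → the parcel → the memo.
No chain forces the letter (or any of the others) ahead of the memo.
That's the contract, the parcel, and the voucher — 3 in all.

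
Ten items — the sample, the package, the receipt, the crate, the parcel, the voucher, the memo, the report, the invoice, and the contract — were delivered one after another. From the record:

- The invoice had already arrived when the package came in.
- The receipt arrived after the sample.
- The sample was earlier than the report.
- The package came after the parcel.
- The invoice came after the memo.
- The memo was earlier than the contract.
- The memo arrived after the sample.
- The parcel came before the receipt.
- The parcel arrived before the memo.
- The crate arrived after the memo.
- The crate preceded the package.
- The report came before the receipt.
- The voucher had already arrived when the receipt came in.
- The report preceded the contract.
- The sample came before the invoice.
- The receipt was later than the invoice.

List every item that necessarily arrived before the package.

Directly stated before the package: the crate, the invoice, and the parcel.
The memo reaches the package via the memo → the crate → the package.
The sample reaches the package via the sample → the invoice → the package.
No chain forces the receipt (or any of the others) ahead of the package.

the crate, the invoice, the memo, the parcel, the sample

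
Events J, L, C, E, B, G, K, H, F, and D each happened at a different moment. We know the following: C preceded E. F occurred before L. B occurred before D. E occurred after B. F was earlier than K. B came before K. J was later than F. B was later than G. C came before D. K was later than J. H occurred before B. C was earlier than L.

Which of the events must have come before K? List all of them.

Directly stated before K: B, F, and J.
G reaches K via G → B → K.
H reaches K via H → B → K.
No chain forces D (or any of the others) ahead of K.

B, F, G, H, J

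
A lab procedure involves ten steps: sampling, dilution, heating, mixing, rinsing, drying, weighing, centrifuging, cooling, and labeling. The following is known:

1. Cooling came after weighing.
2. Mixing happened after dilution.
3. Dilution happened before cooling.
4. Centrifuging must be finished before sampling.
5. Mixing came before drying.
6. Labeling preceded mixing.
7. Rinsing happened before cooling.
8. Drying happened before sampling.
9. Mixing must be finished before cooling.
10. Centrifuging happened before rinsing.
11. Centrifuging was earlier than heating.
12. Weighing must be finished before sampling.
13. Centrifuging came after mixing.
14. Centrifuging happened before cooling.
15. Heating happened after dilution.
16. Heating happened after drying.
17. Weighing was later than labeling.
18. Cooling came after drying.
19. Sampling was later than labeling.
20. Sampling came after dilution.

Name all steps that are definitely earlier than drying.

Directly stated before drying: mixing.
Dilution reaches drying via dilution → mixing → drying.
Labeling reaches drying via labeling → mixing → drying.

dilution, labeling, mixing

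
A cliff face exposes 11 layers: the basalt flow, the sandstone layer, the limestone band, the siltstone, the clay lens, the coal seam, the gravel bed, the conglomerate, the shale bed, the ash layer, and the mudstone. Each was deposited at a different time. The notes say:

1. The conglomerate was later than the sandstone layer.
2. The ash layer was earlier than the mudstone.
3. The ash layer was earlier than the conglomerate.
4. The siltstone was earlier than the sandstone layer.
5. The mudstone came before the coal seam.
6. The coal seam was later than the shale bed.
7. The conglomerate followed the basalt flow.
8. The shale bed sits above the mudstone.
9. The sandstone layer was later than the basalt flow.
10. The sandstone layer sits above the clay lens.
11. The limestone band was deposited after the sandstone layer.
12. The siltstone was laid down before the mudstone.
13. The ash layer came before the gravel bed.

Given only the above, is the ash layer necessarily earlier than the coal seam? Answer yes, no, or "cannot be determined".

Chain the constraints: the ash layer → the mudstone → the coal seam. Each link is directly stated, so the ash layer comes before the coal seam.

yes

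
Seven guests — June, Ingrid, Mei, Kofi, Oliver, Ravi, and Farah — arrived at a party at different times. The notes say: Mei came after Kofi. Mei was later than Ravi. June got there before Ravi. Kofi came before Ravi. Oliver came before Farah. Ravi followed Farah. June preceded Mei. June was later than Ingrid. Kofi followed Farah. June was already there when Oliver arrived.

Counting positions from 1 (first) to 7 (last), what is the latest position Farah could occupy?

4

Farah must come before Kofi, Mei, and Ravi — 3 guests forced after them.
Everything else can be placed before Farah in some valid order, so Farah can sit as late as position 7 − 3 = 4.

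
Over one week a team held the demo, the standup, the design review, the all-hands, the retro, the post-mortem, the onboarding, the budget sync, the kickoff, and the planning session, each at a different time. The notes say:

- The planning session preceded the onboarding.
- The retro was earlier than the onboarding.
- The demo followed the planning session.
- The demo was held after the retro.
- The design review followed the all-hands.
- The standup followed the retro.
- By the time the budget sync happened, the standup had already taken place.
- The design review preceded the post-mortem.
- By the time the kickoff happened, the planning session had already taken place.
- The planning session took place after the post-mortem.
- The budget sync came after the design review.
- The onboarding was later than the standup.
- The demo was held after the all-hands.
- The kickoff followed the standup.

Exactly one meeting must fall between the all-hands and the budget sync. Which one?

the design review

Tracing the constraints gives the all-hands → the design review → the budget sync, so the design review sits after the all-hands and before the budget sync.
No other meeting is forced both after the all-hands and before the budget sync.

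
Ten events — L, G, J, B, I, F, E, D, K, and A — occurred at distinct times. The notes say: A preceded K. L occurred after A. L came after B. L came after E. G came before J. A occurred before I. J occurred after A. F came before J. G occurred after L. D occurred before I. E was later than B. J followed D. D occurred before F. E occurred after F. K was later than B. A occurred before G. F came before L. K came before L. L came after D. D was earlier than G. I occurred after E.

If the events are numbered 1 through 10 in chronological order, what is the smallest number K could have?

A and B must both come before K — 2 forced predecessors.
Nothing else is forced ahead of K, so its earliest slot is position 2 + 1 = 3.

3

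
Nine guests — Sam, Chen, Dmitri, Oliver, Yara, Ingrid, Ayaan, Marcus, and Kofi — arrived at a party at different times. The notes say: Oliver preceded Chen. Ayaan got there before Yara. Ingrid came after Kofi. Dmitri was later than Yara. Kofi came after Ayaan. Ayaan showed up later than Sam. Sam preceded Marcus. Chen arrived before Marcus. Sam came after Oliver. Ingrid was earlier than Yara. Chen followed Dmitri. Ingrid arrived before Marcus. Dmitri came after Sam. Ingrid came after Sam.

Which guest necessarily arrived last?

Marcus

Every other guest has a chain of constraints placing them before Marcus, so Marcus is last.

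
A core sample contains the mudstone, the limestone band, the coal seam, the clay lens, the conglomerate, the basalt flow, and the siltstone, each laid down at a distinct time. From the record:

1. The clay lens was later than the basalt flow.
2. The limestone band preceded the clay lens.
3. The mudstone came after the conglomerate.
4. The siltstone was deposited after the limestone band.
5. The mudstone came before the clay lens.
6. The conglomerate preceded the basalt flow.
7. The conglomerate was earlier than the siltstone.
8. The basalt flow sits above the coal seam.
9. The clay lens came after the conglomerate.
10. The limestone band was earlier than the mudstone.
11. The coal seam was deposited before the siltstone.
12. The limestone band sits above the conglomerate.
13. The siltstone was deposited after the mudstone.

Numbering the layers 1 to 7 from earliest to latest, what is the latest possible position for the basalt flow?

6

The basalt flow must come before the clay lens — 1 layer forced after it.
Everything else can be placed before the basalt flow in some valid order, so the basalt flow can sit as late as position 7 − 1 = 6.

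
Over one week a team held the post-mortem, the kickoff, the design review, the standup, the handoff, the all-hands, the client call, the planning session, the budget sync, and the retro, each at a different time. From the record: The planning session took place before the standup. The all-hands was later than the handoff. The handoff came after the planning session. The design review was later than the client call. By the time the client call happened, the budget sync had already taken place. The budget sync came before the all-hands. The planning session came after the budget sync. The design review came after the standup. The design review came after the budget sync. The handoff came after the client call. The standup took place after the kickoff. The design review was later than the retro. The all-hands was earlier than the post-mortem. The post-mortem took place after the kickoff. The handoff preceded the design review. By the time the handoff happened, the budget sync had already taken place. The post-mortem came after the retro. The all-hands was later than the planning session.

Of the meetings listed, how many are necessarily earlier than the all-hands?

4

Directly stated before the all-hands: the budget sync, the handoff, and the planning session.
The client call reaches the all-hands via the client call → the handoff → the all-hands.
That's the budget sync, the client call, the handoff, and the planning session — 4 in all.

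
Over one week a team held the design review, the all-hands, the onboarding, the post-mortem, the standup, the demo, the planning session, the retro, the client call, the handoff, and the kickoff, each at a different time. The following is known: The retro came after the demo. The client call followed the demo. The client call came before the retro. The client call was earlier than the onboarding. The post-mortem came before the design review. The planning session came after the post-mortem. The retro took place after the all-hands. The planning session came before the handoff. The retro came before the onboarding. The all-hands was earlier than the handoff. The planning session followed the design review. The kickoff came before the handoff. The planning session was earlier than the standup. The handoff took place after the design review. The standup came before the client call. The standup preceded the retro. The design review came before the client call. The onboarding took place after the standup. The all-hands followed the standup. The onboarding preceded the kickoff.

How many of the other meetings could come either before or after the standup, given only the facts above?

1

Forced before the standup: the design review, the planning session, and the post-mortem; forced after the standup: the all-hands, the client call, the handoff, the kickoff, the onboarding, and the retro.
That leaves the demo with no forced order relative to the standup — 1.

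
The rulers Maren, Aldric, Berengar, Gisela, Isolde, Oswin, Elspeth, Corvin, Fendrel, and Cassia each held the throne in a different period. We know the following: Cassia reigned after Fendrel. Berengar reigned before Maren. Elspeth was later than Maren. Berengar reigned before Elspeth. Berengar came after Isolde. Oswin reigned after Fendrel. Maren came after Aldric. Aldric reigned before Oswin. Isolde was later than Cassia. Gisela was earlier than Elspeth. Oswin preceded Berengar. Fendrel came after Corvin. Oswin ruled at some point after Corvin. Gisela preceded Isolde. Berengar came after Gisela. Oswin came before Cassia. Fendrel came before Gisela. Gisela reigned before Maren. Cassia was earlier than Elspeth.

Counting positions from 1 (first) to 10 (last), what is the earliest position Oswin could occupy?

4

Aldric, Corvin, and Fendrel must all come before Oswin — 3 forced predecessors.
Nothing else is forced ahead of Oswin, so their earliest slot is position 3 + 1 = 4.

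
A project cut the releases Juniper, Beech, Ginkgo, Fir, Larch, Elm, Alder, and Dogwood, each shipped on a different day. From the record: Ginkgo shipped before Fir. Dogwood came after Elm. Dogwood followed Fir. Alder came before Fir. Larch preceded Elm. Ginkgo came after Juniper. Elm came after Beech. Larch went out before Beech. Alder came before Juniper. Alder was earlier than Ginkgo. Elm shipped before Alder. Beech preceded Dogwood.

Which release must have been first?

Larch has a chain of constraints placing it before every other release, so Larch must be first.

Larch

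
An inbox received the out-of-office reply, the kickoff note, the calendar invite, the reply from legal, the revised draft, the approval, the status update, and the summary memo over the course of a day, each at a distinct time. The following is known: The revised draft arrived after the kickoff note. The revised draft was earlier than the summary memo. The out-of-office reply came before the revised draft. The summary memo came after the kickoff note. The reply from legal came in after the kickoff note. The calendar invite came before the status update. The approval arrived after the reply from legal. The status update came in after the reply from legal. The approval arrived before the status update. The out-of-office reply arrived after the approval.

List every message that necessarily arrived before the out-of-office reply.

the approval, the kickoff note, the reply from legal

Directly stated before the out-of-office reply: the approval.
The kickoff note reaches the out-of-office reply via the kickoff note → the reply from legal → the approval → the out-of-office reply.
The reply from legal reaches the out-of-office reply via the reply from legal → the approval → the out-of-office reply.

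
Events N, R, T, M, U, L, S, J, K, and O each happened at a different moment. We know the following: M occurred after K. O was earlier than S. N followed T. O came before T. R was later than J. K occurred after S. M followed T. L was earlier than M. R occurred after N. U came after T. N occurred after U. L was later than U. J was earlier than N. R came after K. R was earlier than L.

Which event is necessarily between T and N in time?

U

Tracing the constraints gives T → U → N, so U sits after T and before N.
No other event is forced both after T and before N.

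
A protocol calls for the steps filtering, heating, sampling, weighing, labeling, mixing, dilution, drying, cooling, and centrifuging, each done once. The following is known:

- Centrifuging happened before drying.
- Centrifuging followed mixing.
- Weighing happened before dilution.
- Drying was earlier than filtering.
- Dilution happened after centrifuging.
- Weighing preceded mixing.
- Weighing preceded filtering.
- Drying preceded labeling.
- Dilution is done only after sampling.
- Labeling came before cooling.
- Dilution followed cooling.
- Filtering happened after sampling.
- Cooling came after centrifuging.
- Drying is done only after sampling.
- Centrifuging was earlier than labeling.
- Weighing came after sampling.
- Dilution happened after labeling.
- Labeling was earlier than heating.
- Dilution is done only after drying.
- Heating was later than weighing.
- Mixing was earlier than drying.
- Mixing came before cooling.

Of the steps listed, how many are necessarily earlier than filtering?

5

Directly stated before filtering: drying, sampling, and weighing.
Centrifuging reaches filtering via centrifuging → drying → filtering.
Mixing reaches filtering via mixing → drying → filtering.
No chain forces heating (or any of the others) ahead of filtering.
That's centrifuging, drying, mixing, sampling, and weighing — 5 in all.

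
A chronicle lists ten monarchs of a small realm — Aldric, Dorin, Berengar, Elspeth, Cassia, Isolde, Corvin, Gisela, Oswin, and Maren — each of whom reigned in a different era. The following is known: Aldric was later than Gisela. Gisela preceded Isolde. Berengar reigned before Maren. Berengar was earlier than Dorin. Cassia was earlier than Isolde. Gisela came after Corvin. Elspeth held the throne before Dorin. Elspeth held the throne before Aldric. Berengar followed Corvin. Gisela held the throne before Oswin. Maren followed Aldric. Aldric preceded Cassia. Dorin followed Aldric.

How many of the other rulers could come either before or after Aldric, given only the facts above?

2

Forced before Aldric: Corvin, Elspeth, and Gisela; forced after Aldric: Cassia, Dorin, Isolde, and Maren.
That leaves Berengar and Oswin with no forced order relative to Aldric — 2.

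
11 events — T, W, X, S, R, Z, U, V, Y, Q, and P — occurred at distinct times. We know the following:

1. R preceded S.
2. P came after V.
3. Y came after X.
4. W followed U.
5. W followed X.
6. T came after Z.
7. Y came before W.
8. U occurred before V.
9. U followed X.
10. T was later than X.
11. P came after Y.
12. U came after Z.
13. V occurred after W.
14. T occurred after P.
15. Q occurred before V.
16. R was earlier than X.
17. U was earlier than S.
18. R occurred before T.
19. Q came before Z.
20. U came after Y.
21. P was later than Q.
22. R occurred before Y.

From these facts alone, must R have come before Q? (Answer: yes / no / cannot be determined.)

cannot be determined

No chain of stated constraints runs from R to Q, and none runs from Q to R either.
So the relative order of R and Q is not fixed by the given facts.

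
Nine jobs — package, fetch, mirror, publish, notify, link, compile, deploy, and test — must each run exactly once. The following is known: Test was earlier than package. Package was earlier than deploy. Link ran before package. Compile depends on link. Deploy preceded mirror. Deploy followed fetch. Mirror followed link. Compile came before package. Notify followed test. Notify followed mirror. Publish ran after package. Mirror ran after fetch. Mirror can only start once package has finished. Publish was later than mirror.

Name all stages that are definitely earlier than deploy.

Directly stated before deploy: fetch and package.
Compile reaches deploy via compile → package → deploy.
Link reaches deploy via link → package → deploy.
Test reaches deploy via test → package → deploy.
No chain forces publish (or any of the others) ahead of deploy.

compile, fetch, link, package, test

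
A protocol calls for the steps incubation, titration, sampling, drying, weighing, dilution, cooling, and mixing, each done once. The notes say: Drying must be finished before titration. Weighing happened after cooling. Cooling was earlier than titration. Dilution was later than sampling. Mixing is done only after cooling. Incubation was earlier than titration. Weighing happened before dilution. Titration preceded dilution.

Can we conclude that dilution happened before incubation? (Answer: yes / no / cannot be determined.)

Tracing the constraints gives incubation → titration → dilution, so incubation must come before dilution.
That means dilution cannot be before incubation.

no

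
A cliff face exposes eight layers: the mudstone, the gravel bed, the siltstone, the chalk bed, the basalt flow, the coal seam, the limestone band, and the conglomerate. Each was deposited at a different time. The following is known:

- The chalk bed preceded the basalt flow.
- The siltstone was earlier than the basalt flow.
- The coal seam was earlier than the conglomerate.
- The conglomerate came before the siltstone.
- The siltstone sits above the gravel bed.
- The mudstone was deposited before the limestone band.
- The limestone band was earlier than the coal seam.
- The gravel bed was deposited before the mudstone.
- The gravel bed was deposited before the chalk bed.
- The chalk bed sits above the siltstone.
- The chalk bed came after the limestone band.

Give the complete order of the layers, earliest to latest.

The constraints fix every adjacent pair, so only one ordering works:
the gravel bed → the mudstone → the limestone band → the coal seam → the conglomerate → the siltstone → the chalk bed → the basalt flow.

the gravel bed, the mudstone, the limestone band, the coal seam, the conglomerate, the siltstone, the chalk bed, the basalt flow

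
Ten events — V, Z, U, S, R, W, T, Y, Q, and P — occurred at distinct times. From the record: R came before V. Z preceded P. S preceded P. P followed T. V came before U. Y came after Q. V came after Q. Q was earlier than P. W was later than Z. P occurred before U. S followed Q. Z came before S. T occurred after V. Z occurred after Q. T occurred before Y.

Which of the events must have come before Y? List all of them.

Directly stated before Y: Q and T.
R reaches Y via R → V → T → Y.
V reaches Y via V → T → Y.

Q, R, T, V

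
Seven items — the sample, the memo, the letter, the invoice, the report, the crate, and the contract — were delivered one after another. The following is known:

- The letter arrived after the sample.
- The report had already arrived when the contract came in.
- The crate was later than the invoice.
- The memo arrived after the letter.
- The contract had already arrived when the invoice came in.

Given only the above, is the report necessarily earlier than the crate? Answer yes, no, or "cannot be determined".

Chain the constraints: the report → the contract → the invoice → the crate. Each link is directly stated, so the report comes before the crate.

yes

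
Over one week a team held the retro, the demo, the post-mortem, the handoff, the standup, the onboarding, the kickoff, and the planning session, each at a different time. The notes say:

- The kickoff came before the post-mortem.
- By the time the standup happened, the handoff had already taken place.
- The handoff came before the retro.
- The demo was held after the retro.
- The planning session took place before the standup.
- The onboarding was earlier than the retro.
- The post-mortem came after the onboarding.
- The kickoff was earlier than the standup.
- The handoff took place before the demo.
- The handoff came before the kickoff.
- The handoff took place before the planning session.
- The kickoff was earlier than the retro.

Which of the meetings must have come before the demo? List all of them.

Directly stated before the demo: the handoff and the retro.
The kickoff reaches the demo via the kickoff → the retro → the demo.
The onboarding reaches the demo via the onboarding → the retro → the demo.
No chain forces the standup (or any of the others) ahead of the demo.

the handoff, the kickoff, the onboarding, the retro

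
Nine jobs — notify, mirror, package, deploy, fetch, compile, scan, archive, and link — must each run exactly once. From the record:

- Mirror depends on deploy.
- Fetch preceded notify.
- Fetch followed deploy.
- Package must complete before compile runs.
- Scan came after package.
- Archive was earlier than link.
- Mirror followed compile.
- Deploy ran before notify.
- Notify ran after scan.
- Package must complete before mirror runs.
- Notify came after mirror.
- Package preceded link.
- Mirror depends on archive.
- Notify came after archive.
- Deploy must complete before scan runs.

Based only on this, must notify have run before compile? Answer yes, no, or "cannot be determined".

Tracing the constraints gives compile → mirror → notify, so compile must come before notify.
That means notify cannot be before compile.

no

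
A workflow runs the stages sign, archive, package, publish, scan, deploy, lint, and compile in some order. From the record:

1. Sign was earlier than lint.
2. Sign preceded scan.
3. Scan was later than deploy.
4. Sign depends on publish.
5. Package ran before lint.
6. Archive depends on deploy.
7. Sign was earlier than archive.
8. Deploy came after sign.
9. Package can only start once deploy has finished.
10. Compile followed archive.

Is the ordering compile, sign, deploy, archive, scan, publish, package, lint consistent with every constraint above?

no

The constraints require publish before sign, but in the proposed sequence sign appears ahead of publish. That one violation is enough.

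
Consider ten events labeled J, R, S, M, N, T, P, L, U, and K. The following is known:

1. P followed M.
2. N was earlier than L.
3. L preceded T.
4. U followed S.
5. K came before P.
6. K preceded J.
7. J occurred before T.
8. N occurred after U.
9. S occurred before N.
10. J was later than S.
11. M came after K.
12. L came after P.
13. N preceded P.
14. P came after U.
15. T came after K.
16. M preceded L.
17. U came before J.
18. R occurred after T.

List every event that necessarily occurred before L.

K, M, N, P, S, U

Directly stated before L: M, N, and P.
K reaches L via K → P → L.
S reaches L via S → N → L.
U reaches L via U → P → L.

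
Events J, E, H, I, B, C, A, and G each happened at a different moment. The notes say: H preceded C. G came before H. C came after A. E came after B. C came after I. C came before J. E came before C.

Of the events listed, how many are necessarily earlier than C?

6

Directly stated before C: A, E, H, and I.
B reaches C via B → E → C.
G reaches C via G → H → C.
That's A, B, E, G, H, and I — 6 in all.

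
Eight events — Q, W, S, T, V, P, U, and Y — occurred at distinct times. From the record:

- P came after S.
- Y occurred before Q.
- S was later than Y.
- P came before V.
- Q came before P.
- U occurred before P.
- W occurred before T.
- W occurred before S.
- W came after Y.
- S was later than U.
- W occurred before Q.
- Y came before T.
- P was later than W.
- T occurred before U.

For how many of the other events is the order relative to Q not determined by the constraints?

3

Forced before Q: W and Y; forced after Q: P and V.
That leaves S, T, and U with no forced order relative to Q — 3.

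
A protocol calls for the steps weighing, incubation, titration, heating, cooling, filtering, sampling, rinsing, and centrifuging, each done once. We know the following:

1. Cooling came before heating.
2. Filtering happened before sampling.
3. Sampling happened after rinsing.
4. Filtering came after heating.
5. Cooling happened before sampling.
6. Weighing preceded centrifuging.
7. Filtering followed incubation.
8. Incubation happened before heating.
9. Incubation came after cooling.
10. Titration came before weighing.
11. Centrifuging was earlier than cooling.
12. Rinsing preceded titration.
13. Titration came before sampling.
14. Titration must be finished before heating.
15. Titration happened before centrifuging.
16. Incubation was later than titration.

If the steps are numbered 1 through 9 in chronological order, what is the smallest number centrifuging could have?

Rinsing, titration, and weighing must all come before centrifuging — 3 forced predecessors.
Nothing else is forced ahead of centrifuging, so its earliest slot is position 3 + 1 = 4.

4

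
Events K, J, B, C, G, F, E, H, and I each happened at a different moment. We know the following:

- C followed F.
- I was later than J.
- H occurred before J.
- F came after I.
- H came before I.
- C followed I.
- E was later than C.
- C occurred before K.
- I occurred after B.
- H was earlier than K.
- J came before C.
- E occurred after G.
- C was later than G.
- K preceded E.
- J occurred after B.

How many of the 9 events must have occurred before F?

4

Directly stated before F: I.
B reaches F via B → I → F.
H reaches F via H → I → F.
J reaches F via J → I → F.
No chain forces C (or any of the others) ahead of F.
That's B, H, I, and J — 4 in all.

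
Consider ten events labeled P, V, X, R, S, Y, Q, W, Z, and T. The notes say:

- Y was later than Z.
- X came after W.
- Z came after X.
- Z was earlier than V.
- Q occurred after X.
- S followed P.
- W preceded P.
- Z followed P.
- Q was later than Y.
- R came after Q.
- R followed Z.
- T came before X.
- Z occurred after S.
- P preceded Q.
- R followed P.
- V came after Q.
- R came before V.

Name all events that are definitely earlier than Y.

Directly stated before Y: Z.
P reaches Y via P → Z → Y.
S reaches Y via S → Z → Y.
T reaches Y via T → X → Z → Y.
Likewise W and X each reach Y by chaining the stated constraints.

P, S, T, W, X, Z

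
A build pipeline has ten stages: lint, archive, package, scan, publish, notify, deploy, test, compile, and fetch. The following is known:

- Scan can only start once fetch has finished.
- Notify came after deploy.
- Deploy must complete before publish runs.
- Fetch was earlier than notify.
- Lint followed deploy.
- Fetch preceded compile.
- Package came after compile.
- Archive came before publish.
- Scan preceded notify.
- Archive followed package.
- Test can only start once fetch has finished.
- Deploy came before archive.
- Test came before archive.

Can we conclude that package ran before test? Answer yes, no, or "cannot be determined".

No chain of stated constraints runs from package to test, and none runs from test to package either.
So the relative order of package and test is not fixed by the given facts.

cannot be determined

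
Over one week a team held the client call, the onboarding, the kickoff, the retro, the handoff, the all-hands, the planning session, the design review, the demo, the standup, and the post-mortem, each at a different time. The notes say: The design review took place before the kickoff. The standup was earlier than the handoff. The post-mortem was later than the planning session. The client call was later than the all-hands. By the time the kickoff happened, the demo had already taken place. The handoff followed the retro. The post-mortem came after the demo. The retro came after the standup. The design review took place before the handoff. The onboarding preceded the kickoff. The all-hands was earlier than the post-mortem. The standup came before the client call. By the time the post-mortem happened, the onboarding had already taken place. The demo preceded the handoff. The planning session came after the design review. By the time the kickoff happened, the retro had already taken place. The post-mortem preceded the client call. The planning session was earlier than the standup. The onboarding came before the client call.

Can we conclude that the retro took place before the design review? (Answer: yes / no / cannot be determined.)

Tracing the constraints gives the design review → the planning session → the standup → the retro, so the design review must come before the retro.
That means the retro cannot be before the design review.

no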